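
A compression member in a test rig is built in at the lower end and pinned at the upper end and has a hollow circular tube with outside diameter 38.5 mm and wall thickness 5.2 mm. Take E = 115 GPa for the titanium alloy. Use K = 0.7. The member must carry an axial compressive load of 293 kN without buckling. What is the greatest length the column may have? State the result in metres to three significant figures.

L_max ≈ 0.781 m

Inner diameter d_i = 38.5 − 2×5.2 = 28.10 mm
I = π(d_o⁴ − d_i⁴)/64 = π(38.5⁴ − 28.10⁴)/64 = 7.724×10^4 mm⁴
I = 7.724×10^-8 m⁴
At the buckling limit P_cr = P = 2.930×10^5 N
From P_cr = π²EI/(K·L)²:  L = (1/K)·√(π²EI/P_cr) = (1/0.7)·√(π²×1.15×10^11×7.724×10^-8/2.930×10^5)
L = 0.781 m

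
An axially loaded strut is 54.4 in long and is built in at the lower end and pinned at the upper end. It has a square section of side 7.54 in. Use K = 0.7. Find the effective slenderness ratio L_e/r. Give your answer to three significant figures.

λ ≈ 17.5

For a square r = a/√12 = 7.54/√12 = 2.177 in
L_e = K·L = 0.7 × 54.4 = 38.08 in
λ = L_e / r_min = 38.080 / 2.177 = 17.5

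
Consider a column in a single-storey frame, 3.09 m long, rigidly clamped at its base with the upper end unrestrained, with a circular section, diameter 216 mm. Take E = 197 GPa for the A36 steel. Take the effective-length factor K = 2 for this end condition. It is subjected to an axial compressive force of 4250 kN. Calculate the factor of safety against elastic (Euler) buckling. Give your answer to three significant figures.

n ≈ 1.28

I = πd⁴/64 = π×216⁴/64 = 1.069×10^8 mm⁴
I = 1.069×10^8 mm⁴ = 1.069×10^-4 m⁴
Effective length L_e = K·L = 2 × 3.09 = 6.180 m
P_cr = π²EI / L_e² = π² × 197×10⁹ × 1.069×10^-4 / 6.180² = 5.440×10^6 N
Factor of safety n = P_cr / P = 5439.7 / 4250 = 1.28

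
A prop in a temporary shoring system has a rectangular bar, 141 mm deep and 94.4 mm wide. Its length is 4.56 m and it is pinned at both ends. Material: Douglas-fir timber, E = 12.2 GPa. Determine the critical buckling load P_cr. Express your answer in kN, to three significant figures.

P_cr ≈ 57.2 kN

Buckling occurs about the weak axis: I_min = h·b³/12 with b = 94.4 mm (the shorter side).
I_min = 141×94.4³/12 = 9.884×10^6 mm⁴
I = 9.884×10^6 mm⁴ = 9.884×10^-6 m⁴
Effective length L_e = K·L = 1 × 4.56 = 4.560 m
P_cr = π²EI / L_e² = π² × 12.2×10⁹ × 9.884×10^-6 / 4.560² = 5.724×10^4 N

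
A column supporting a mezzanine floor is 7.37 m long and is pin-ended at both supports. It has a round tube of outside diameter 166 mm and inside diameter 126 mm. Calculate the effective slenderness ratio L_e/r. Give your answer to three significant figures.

λ ≈ 141

d_o = 166 mm, d_i = 126 mm
I = π(d_o⁴ − d_i⁴)/64 = π(166⁴ − 126.0⁴)/64 = 2.490×10^7 mm⁴
A = 9.173×10^3 mm²;  r_min = √(I/A) = √(2.490×10^7/9.173×10^3) = 52.10 mm
L_e = K·L = 1 × 7.37 m = 7.370 m = 7370.0 mm
λ = L_e / r_min = 7370.0 / 52.10 = 141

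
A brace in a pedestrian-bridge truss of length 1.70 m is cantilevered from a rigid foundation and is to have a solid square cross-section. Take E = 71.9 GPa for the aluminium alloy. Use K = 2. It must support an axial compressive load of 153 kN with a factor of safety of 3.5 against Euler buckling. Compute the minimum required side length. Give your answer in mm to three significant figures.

Required P_cr = n·P = 3.5 × 153 = 535.5 kN
L_e = K·L = 2 × 1.70 = 3.400 m
Required I = P_cr·L_e²/(π²E) = 5.355×10^5 × 3.400² / (π² × 7.19×10^10) = 8.723×10^-6 m⁴
I_req = 8.723×10^6 mm⁴
Solid square: I = a⁴/12  ⇒  a = (12I)^(1/4) = (12×8.723×10^6)^(1/4) = 101 mm

a ≈ 101 mm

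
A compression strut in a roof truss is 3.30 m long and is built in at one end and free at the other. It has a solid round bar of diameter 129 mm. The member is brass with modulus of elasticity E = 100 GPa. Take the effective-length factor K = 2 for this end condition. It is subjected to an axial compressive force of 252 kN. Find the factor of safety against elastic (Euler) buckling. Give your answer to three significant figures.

n ≈ 1.22

I = πd⁴/64 = π×129⁴/64 = 1.359×10^7 mm⁴
I = 1.359×10^7 mm⁴ = 1.359×10^-5 m⁴
Effective length L_e = K·L = 2 × 3.30 = 6.600 m
P_cr = π²EI / L_e² = π² × 100×10⁹ × 1.359×10^-5 / 6.600² = 3.080×10^5 N
Factor of safety n = P_cr / P = 307.99 / 252 = 1.22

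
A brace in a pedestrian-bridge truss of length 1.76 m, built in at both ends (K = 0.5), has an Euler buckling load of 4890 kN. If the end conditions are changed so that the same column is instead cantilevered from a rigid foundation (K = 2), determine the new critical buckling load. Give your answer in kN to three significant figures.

P_cr ≈ 306 kN

P_cr ∝ 1/K², so P_cr,new = P_cr,old × (K_old/K_new)² = 4890 × (0.5/2)²
= 4890 × 0.06250 = 306 kN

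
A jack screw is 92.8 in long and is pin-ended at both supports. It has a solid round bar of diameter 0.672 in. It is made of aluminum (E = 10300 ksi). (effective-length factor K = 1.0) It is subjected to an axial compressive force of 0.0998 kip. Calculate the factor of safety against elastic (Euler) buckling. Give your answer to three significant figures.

I = πd⁴/64 = π×0.672⁴/64 = 1.001×10^-2 in⁴
Effective length L_e = K·L = 1 × 92.8 = 92.80 in
P_cr = π²EI / L_e² = π² × 10300×10³ × 1.001×10^-2 / 92.80² = 118.2 lb
Factor of safety n = P_cr / P = 0.11816 / 0.0998 = 1.18

n ≈ 1.18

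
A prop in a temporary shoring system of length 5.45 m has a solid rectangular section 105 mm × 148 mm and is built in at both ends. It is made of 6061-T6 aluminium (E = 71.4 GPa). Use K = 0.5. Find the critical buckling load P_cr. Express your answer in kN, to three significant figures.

P_cr ≈ 1350 kN

Buckling occurs about the weak axis: I_min = h·b³/12 with b = 105 mm (the shorter side).
I_min = 148×105³/12 = 1.428×10^7 mm⁴
I = 1.428×10^7 mm⁴ = 1.428×10^-5 m⁴
Effective length L_e = K·L = 0.5 × 5.45 = 2.725 m
P_cr = π²EI / L_e² = π² × 71.4×10⁹ × 1.428×10^-5 / 2.725² = 1.355×10^6 N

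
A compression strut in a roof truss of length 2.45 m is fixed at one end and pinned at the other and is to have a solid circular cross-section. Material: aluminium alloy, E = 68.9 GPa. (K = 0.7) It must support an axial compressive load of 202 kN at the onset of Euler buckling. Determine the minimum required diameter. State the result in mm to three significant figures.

d ≈ 65.0 mm

L_e = K·L = 0.7 × 2.45 = 1.715 m
Required I = P_cr·L_e²/(π²E) = 2.020×10^5 × 1.715² / (π² × 6.89×10^10) = 8.737×10^-7 m⁴
I_req = 8.737×10^5 mm⁴
Solid circle: I = πd⁴/64  ⇒  d = (64I/π)^(1/4) = (64×8.737×10^5/π)^(1/4) = 65.0 mm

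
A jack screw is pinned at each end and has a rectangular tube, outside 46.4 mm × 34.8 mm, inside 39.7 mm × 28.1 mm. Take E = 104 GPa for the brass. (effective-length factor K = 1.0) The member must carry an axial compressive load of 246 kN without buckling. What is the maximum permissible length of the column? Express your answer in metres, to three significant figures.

Weak-axis I_min = (h_o·b_o³ − h_i·b_i³)/12 with b_o = 34.8, b_i = 28.10 mm (shorter outer/inner sides).
I_min = (46.4×34.8³ − 39.70×28.10³)/12 = 8.955×10^4 mm⁴
I = 8.955×10^-8 m⁴
At the buckling limit P_cr = P = 2.460×10^5 N
From P_cr = π²EI/(K·L)²:  L = (1/K)·√(π²EI/P_cr) = (1/1)·√(π²×1.04×10^11×8.955×10^-8/2.460×10^5)
L = 0.611 m

L_max ≈ 0.611 m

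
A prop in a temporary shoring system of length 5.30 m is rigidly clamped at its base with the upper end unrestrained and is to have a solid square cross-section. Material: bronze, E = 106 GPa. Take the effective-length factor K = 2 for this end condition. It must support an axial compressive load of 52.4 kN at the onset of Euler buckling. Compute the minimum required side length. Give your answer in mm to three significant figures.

a ≈ 90.7 mm

L_e = K·L = 2 × 5.30 = 10.60 m
Required I = P_cr·L_e²/(π²E) = 5.240×10^4 × 10.60² / (π² × 1.06×10^11) = 5.628×10^-6 m⁴
I_req = 5.628×10^6 mm⁴
Solid square: I = a⁴/12  ⇒  a = (12I)^(1/4) = (12×5.628×10^6)^(1/4) = 90.7 mm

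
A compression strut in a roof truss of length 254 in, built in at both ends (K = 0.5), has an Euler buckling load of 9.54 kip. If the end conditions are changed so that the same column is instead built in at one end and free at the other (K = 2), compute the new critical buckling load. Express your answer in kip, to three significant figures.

P_cr ∝ 1/K², so P_cr,new = P_cr,old × (K_old/K_new)² = 9.54 × (0.5/2)²
= 9.54 × 0.06250 = 0.596 kip

P_cr ≈ 0.596 kip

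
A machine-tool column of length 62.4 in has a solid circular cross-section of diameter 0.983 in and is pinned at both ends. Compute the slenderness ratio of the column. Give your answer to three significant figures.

For a solid circle r = d/4 = 0.983/4 = 0.2458 in
L_e = K·L = 1 × 62.4 = 62.40 in
λ = L_e / r_min = 62.400 / 0.2458 = 254

λ ≈ 254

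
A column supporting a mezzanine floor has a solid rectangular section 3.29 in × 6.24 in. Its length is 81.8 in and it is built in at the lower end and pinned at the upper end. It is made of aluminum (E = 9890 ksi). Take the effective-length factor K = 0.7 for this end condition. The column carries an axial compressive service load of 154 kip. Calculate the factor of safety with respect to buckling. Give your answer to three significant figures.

Buckling occurs about the weak axis: I_min = h·b³/12 with b = 3.29 in (the shorter side).
I_min = 6.24×3.29³/12 = 18.52 in⁴
Effective length L_e = K·L = 0.7 × 81.8 = 57.26 in
P_cr = π²EI / L_e² = π² × 9890×10³ × 18.52 / 57.26² = 5.513×10^5 lb
Factor of safety n = P_cr / P = 551.30 / 154 = 3.58

n ≈ 3.58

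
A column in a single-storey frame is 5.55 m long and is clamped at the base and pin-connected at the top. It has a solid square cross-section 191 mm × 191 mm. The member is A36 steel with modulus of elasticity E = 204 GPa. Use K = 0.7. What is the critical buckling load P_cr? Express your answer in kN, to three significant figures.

P_cr ≈ 14800 kN

I = a⁴/12 = 191⁴/12 = 1.109×10^8 mm⁴
I = 1.109×10^8 mm⁴ = 1.109×10^-4 m⁴
Effective length L_e = K·L = 0.7 × 5.55 = 3.885 m
P_cr = π²EI / L_e² = π² × 204×10⁹ × 1.109×10^-4 / 3.885² = 1.479×10^7 N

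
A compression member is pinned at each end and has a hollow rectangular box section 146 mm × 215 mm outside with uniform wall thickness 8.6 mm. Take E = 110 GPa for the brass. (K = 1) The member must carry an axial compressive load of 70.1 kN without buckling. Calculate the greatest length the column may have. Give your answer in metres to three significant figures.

Inner dimensions: h_i = 215 − 2×8.6 = 197.8 mm, b_i = 146 − 2×8.6 = 128.8 mm
Weak-axis I_min = (h_o·b_o³ − h_i·b_i³)/12 with b_o = 146, b_i = 128.8 mm (shorter outer/inner sides).
I_min = (215×146³ − 197.8×128.8³)/12 = 2.054×10^7 mm⁴
I = 2.054×10^-5 m⁴
At the buckling limit P_cr = P = 7.010×10^4 N
From P_cr = π²EI/(K·L)²:  L = (1/K)·√(π²EI/P_cr) = (1/1)·√(π²×1.10×10^11×2.054×10^-5/7.010×10^4)
L = 17.8 m

L_max ≈ 17.8 m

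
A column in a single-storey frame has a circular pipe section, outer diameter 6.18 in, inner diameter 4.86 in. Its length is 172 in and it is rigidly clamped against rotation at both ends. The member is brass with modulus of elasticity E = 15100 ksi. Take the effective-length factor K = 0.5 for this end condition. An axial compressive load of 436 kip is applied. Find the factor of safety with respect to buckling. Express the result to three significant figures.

n ≈ 2.04

d_o = 6.18 in, d_i = 4.86 in
I = π(d_o⁴ − d_i⁴)/64 = π(6.18⁴ − 4.860⁴)/64 = 44.22 in⁴
Effective length L_e = K·L = 0.5 × 172 = 86.00 in
P_cr = π²EI / L_e² = π² × 15100×10³ × 44.22 / 86.00² = 8.910×10^5 lb
Factor of safety n = P_cr / P = 890.97 / 436 = 2.04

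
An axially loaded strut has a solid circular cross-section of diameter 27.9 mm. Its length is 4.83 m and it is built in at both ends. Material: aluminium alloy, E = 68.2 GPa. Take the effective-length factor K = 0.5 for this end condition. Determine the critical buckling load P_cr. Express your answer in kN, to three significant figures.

P_cr ≈ 3.43 kN

I = πd⁴/64 = π×27.9⁴/64 = 2.974×10^4 mm⁴
I = 2.974×10^4 mm⁴ = 2.974×10^-8 m⁴
Effective length L_e = K·L = 0.5 × 4.83 = 2.415 m
P_cr = π²EI / L_e² = π² × 68.2×10⁹ × 2.974×10^-8 / 2.415² = 3.433×10^3 N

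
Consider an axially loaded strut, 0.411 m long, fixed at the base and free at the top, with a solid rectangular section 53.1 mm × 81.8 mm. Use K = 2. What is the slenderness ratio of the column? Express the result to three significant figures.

Buckling occurs about the weak axis: I_min = h·b³/12 with b = 53.1 mm (the shorter side).
I_min = 81.8×53.1³/12 = 1.021×10^6 mm⁴
A = 4.344×10^3 mm²;  r_min = √(I/A) = √(1.021×10^6/4.344×10^3) = 15.33 mm
L_e = K·L = 2 × 0.411 m = 0.8220 m = 822.00 mm
λ = L_e / r_min = 822.00 / 15.33 = 53.6

λ ≈ 53.6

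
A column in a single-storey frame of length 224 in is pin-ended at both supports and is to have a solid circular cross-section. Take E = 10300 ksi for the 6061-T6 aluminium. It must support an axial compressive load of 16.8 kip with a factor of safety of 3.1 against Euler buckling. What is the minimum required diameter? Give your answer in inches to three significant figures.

d ≈ 4.78 in

Required P_cr = n·P = 3.1 × 16.8 = 52.08 kip
L_e = K·L = 1 × 224 = 224.0 in
Required I = P_cr·L_e²/(π²E) = 5.208×10^4 × 224.0² / (π² × 1.03×10^7) = 25.71 in⁴
Solid circle: I = πd⁴/64  ⇒  d = (64I/π)^(1/4) = (64×25.71/π)^(1/4) = 4.78 in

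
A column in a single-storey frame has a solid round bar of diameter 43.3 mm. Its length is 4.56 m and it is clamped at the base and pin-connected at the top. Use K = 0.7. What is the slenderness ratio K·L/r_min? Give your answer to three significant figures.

For a solid circle r = d/4 = 43.3/4 = 10.82 mm
L_e = K·L = 0.7 × 4.56 m = 3.192 m = 3192.0 mm
λ = L_e / r_min = 3192.0 / 10.82 = 295

λ ≈ 295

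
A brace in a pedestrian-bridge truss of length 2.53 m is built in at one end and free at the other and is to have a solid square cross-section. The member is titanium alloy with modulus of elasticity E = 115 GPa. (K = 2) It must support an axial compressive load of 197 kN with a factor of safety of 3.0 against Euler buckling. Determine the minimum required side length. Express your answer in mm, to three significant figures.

Required P_cr = n·P = 3.0 × 197 = 591.0 kN
L_e = K·L = 2 × 2.53 = 5.060 m
Required I = P_cr·L_e²/(π²E) = 5.910×10^5 × 5.060² / (π² × 1.15×10^11) = 1.333×10^-5 m⁴
I_req = 1.333×10^7 mm⁴
Solid square: I = a⁴/12  ⇒  a = (12I)^(1/4) = (12×1.333×10^7)^(1/4) = 112 mm

a ≈ 112 mm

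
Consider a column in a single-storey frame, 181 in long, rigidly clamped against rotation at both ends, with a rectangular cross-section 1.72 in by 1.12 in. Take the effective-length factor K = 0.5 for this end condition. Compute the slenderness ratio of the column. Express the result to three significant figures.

λ ≈ 280

Buckling occurs about the weak axis: I_min = h·b³/12 with b = 1.12 in (the shorter side).
I_min = 1.72×1.12³/12 = 0.2014 in⁴
A = 1.926 in²;  r_min = √(I/A) = √(0.2014/1.926) = 0.3233 in
L_e = K·L = 0.5 × 181 = 90.50 in
λ = L_e / r_min = 90.500 / 0.3233 = 280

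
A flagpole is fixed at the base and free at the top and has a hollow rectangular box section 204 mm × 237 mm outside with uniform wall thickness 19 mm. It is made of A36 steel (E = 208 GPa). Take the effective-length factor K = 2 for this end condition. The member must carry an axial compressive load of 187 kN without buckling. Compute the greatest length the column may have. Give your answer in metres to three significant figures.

L_max ≈ 15.9 m

Inner dimensions: h_i = 237 − 2×19 = 199.0 mm, b_i = 204 − 2×19 = 166.0 mm
Weak-axis I_min = (h_o·b_o³ − h_i·b_i³)/12 with b_o = 204, b_i = 166.0 mm (shorter outer/inner sides).
I_min = (237×204³ − 199.0×166.0³)/12 = 9.181×10^7 mm⁴
I = 9.181×10^-5 m⁴
At the buckling limit P_cr = P = 1.870×10^5 N
From P_cr = π²EI/(K·L)²:  L = (1/K)·√(π²EI/P_cr) = (1/2)·√(π²×2.08×10^11×9.181×10^-5/1.870×10^5)
L = 15.9 m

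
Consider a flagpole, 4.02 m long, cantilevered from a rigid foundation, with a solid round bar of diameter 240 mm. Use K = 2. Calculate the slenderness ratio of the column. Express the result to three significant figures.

λ ≈ 134

For a solid circle r = d/4 = 240/4 = 60.00 mm
L_e = K·L = 2 × 4.02 m = 8.040 m = 8040.0 mm
λ = L_e / r_min = 8040.0 / 60.00 = 134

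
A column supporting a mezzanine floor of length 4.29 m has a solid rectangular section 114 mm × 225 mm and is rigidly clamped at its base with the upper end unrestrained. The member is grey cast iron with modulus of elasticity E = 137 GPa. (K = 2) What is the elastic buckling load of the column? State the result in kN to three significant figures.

P_cr ≈ 510 kN

Buckling occurs about the weak axis: I_min = h·b³/12 with b = 114 mm (the shorter side).
I_min = 225×114³/12 = 2.778×10^7 mm⁴
I = 2.778×10^7 mm⁴ = 2.778×10^-5 m⁴
Effective length L_e = K·L = 2 × 4.29 = 8.580 m
P_cr = π²EI / L_e² = π² × 137×10⁹ × 2.778×10^-5 / 8.580² = 5.102×10^5 N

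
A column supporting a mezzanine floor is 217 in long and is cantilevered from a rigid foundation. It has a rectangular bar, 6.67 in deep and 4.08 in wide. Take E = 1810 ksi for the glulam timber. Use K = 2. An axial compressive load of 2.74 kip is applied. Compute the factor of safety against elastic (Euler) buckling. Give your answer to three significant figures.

n ≈ 1.31

Buckling occurs about the weak axis: I_min = h·b³/12 with b = 4.08 in (the shorter side).
I_min = 6.67×4.08³/12 = 37.75 in⁴
Effective length L_e = K·L = 2 × 217 = 434.0 in
P_cr = π²EI / L_e² = π² × 1810×10³ × 37.75 / 434.0² = 3.580×10^3 lb
Factor of safety n = P_cr / P = 3.5803 / 2.74 = 1.31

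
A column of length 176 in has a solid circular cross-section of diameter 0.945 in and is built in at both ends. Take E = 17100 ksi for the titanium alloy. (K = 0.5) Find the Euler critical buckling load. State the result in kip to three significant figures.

P_cr ≈ 0.853 kip

I = πd⁴/64 = π×0.945⁴/64 = 3.915×10^-2 in⁴
Effective length L_e = K·L = 0.5 × 176 = 88.00 in
P_cr = π²EI / L_e² = π² × 17100×10³ × 3.915×10^-2 / 88.00² = 853.2 lb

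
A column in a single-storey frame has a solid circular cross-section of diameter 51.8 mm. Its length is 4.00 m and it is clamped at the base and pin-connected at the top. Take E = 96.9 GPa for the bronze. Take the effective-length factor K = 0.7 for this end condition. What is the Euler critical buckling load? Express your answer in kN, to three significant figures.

I = πd⁴/64 = π×51.8⁴/64 = 3.534×10^5 mm⁴
I = 3.534×10^5 mm⁴ = 3.534×10^-7 m⁴
Effective length L_e = K·L = 0.7 × 4.00 = 2.800 m
P_cr = π²EI / L_e² = π² × 96.9×10⁹ × 3.534×10^-7 / 2.800² = 4.311×10^4 N

P_cr ≈ 43.1 kN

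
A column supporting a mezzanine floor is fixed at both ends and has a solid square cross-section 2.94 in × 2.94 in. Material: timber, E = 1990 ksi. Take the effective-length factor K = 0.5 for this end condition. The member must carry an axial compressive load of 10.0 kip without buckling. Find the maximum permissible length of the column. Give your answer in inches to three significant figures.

L_max ≈ 221 in

I = a⁴/12 = 2.94⁴/12 = 6.226 in⁴
At the buckling limit P_cr = P = 1.000×10^4 lb
From P_cr = π²EI/(K·L)²:  L = (1/K)·√(π²EI/P_cr) = (1/0.5)·√(π²×1.99×10^6×6.226/1.000×10^4)
L = 221 in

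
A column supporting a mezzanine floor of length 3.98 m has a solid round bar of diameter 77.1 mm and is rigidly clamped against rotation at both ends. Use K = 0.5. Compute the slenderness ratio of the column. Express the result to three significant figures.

I = πd⁴/64 = π×77.1⁴/64 = 1.735×10^6 mm⁴
A = 4.669×10^3 mm²;  r_min = √(I/A) = √(1.735×10^6/4.669×10^3) = 19.27 mm
L_e = K·L = 0.5 × 3.98 m = 1.990 m = 1990.0 mm
λ = L_e / r_min = 1990.0 / 19.27 = 103

λ ≈ 103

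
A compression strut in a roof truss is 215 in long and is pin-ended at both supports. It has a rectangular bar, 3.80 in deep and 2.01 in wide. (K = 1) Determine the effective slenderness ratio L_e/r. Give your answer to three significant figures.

λ ≈ 371

For a rectangle r_min = b/√12 = 2.01/√12 = 0.5802 in
L_e = K·L = 1 × 215 = 215.0 in
λ = L_e / r_min = 215.00 / 0.5802 = 371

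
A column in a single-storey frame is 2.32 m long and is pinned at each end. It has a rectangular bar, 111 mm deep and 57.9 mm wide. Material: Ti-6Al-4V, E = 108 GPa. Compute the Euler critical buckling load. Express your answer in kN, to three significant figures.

Buckling occurs about the weak axis: I_min = h·b³/12 with b = 57.9 mm (the shorter side).
I_min = 111×57.9³/12 = 1.795×10^6 mm⁴
I = 1.795×10^6 mm⁴ = 1.795×10^-6 m⁴
Effective length L_e = K·L = 1 × 2.32 = 2.320 m
P_cr = π²EI / L_e² = π² × 108×10⁹ × 1.795×10^-6 / 2.320² = 3.556×10^5 N

P_cr ≈ 356 kN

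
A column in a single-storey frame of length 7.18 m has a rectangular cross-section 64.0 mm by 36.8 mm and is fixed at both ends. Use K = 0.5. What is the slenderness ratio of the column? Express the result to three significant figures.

λ ≈ 338

Buckling occurs about the weak axis: I_min = h·b³/12 with b = 36.8 mm (the shorter side).
I_min = 64.0×36.8³/12 = 2.658×10^5 mm⁴
A = 2.355×10^3 mm²;  r_min = √(I/A) = √(2.658×10^5/2.355×10^3) = 10.62 mm
L_e = K·L = 0.5 × 7.18 m = 3.590 m = 3590.0 mm
λ = L_e / r_min = 3590.0 / 10.62 = 338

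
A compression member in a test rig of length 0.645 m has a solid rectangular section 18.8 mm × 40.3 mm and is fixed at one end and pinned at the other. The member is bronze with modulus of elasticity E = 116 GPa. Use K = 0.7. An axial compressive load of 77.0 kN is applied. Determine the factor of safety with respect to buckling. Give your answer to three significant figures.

n ≈ 1.63

Buckling occurs about the weak axis: I_min = h·b³/12 with b = 18.8 mm (the shorter side).
I_min = 40.3×18.8³/12 = 2.232×10^4 mm⁴
I = 2.232×10^4 mm⁴ = 2.232×10^-8 m⁴
Effective length L_e = K·L = 0.7 × 0.645 = 0.4515 m
P_cr = π²EI / L_e² = π² × 116×10⁹ × 2.232×10^-8 / 0.4515² = 1.253×10^5 N
Factor of safety n = P_cr / P = 125.33 / 77.0 = 1.63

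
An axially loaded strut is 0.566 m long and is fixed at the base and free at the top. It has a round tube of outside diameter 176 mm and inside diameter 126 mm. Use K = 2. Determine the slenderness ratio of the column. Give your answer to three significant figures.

d_o = 176 mm, d_i = 126 mm
I = π(d_o⁴ − d_i⁴)/64 = π(176⁴ − 126.0⁴)/64 = 3.473×10^7 mm⁴
A = 1.186×10^4 mm²;  r_min = √(I/A) = √(3.473×10^7/1.186×10^4) = 54.11 mm
L_e = K·L = 2 × 0.566 m = 1.132 m = 1132.0 mm
λ = L_e / r_min = 1132.0 / 54.11 = 20.9

λ ≈ 20.9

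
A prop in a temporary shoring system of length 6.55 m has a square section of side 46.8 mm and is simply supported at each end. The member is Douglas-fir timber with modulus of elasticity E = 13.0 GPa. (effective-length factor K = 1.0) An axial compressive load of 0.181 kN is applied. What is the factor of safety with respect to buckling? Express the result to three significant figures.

I = a⁴/12 = 46.8⁴/12 = 3.998×10^5 mm⁴
I = 3.998×10^5 mm⁴ = 3.998×10^-7 m⁴
Effective length L_e = K·L = 1 × 6.55 = 6.550 m
P_cr = π²EI / L_e² = π² × 13.0×10⁹ × 3.998×10^-7 / 6.550² = 1.196×10^3 N
Factor of safety n = P_cr / P = 1.1955 / 0.181 = 6.61

n ≈ 6.61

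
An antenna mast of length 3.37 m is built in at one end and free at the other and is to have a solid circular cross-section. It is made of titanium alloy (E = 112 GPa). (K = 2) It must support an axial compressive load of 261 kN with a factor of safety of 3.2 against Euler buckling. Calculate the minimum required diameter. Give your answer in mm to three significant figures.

Required P_cr = n·P = 3.2 × 261 = 835.2 kN
L_e = K·L = 2 × 3.37 = 6.740 m
Required I = P_cr·L_e²/(π²E) = 8.352×10^5 × 6.740² / (π² × 1.12×10^11) = 3.432×10^-5 m⁴
I_req = 3.432×10^7 mm⁴
Solid circle: I = πd⁴/64  ⇒  d = (64I/π)^(1/4) = (64×3.432×10^7/π)^(1/4) = 163 mm

d ≈ 163 mm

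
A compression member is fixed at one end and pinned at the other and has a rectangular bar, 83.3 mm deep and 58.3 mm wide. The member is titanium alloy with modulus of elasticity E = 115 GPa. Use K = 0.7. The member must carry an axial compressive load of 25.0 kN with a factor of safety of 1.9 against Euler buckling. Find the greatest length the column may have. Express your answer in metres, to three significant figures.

L_max ≈ 8.19 m

Buckling occurs about the weak axis: I_min = h·b³/12 with b = 58.3 mm (the shorter side).
I_min = 83.3×58.3³/12 = 1.376×10^6 mm⁴
I = 1.376×10^-6 m⁴
Required critical load P_cr = n·P = 1.9 × 25.0 = 47.50 kN = 4.750×10^4 N
From P_cr = π²EI/(K·L)²:  L = (1/K)·√(π²EI/P_cr) = (1/0.7)·√(π²×1.15×10^11×1.376×10^-6/4.750×10^4)
L = 8.19 m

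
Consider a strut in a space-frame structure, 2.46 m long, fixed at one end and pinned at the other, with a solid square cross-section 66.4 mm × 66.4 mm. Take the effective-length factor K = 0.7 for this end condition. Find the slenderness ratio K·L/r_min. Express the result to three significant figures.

For a square r = a/√12 = 66.4/√12 = 19.17 mm
L_e = K·L = 0.7 × 2.46 m = 1.722 m = 1722.0 mm
λ = L_e / r_min = 1722.0 / 19.17 = 89.8

λ ≈ 89.8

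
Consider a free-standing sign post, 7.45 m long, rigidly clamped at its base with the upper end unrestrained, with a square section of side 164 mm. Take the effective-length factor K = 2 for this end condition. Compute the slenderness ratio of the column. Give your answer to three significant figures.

I = a⁴/12 = 164⁴/12 = 6.028×10^7 mm⁴
A = 2.690×10^4 mm²;  r_min = √(I/A) = √(6.028×10^7/2.690×10^4) = 47.34 mm
L_e = K·L = 2 × 7.45 m = 14.90 m = 14900 mm
λ = L_e / r_min = 14900 / 47.34 = 315

λ ≈ 315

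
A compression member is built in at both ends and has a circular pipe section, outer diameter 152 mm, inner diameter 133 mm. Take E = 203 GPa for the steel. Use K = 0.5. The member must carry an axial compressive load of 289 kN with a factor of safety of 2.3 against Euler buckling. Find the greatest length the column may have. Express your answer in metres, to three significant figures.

d_o = 152 mm, d_i = 133 mm
I = π(d_o⁴ − d_i⁴)/64 = π(152⁴ − 133.0⁴)/64 = 1.084×10^7 mm⁴
I = 1.084×10^-5 m⁴
Required critical load P_cr = n·P = 2.3 × 289 = 664.7 kN = 6.647×10^5 N
From P_cr = π²EI/(K·L)²:  L = (1/K)·√(π²EI/P_cr) = (1/0.5)·√(π²×2.03×10^11×1.084×10^-5/6.647×10^5)
L = 11.4 m

L_max ≈ 11.4 m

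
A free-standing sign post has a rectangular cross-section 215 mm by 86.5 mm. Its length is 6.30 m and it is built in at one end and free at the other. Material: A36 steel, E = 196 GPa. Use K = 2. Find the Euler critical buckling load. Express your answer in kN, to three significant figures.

Buckling occurs about the weak axis: I_min = h·b³/12 with b = 86.5 mm (the shorter side).
I_min = 215×86.5³/12 = 1.160×10^7 mm⁴
I = 1.160×10^7 mm⁴ = 1.160×10^-5 m⁴
Effective length L_e = K·L = 2 × 6.30 = 12.60 m
P_cr = π²EI / L_e² = π² × 196×10⁹ × 1.160×10^-5 / 12.60² = 1.413×10^5 N

P_cr ≈ 141 kN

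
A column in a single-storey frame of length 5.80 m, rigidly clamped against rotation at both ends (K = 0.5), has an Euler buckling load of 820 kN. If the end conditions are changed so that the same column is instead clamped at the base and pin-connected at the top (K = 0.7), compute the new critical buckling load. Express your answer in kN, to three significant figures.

P_cr ∝ 1/K², so P_cr,new = P_cr,old × (K_old/K_new)² = 820 × (0.5/0.7)²
= 820 × 0.5102 = 418 kN

P_cr ≈ 418 kN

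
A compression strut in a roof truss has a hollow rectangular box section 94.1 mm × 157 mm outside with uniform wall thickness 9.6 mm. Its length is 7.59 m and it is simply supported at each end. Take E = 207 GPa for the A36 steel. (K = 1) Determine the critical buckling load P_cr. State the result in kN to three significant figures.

P_cr ≈ 215 kN

Inner dimensions: h_i = 157 − 2×9.6 = 137.8 mm, b_i = 94.1 − 2×9.6 = 74.90 mm
Weak-axis I_min = (h_o·b_o³ − h_i·b_i³)/12 with b_o = 94.1, b_i = 74.90 mm (shorter outer/inner sides).
I_min = (157×94.1³ − 137.8×74.90³)/12 = 6.076×10^6 mm⁴
I = 6.076×10^6 mm⁴ = 6.076×10^-6 m⁴
Effective length L_e = K·L = 1 × 7.59 = 7.590 m
P_cr = π²EI / L_e² = π² × 207×10⁹ × 6.076×10^-6 / 7.590² = 2.155×10^5 N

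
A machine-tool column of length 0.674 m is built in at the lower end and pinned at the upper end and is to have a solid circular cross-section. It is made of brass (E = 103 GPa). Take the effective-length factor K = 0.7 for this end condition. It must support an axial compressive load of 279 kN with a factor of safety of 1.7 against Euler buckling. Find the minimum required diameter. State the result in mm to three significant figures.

Required P_cr = n·P = 1.7 × 279 = 474.3 kN
L_e = K·L = 0.7 × 0.674 = 0.4718 m
Required I = P_cr·L_e²/(π²E) = 4.743×10^5 × 0.4718² / (π² × 1.03×10^11) = 1.039×10^-7 m⁴
I_req = 1.039×10^5 mm⁴
Solid circle: I = πd⁴/64  ⇒  d = (64I/π)^(1/4) = (64×1.039×10^5/π)^(1/4) = 38.1 mm

d ≈ 38.1 mm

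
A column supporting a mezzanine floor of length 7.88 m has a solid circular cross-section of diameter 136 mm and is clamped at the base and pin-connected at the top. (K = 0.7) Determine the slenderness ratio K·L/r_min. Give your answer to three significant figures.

For a solid circle r = d/4 = 136/4 = 34.00 mm
L_e = K·L = 0.7 × 7.88 m = 5.516 m = 5516.0 mm
λ = L_e / r_min = 5516.0 / 34.00 = 162

λ ≈ 162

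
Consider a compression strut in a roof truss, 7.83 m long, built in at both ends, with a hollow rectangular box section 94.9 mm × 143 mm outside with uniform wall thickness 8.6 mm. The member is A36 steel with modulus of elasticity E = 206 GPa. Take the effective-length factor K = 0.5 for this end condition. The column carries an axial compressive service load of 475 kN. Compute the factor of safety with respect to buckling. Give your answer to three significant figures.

Inner dimensions: h_i = 143 − 2×8.6 = 125.8 mm, b_i = 94.9 − 2×8.6 = 77.70 mm
Weak-axis I_min = (h_o·b_o³ − h_i·b_i³)/12 with b_o = 94.9, b_i = 77.70 mm (shorter outer/inner sides).
I_min = (143×94.9³ − 125.8×77.70³)/12 = 5.267×10^6 mm⁴
I = 5.267×10^6 mm⁴ = 5.267×10^-6 m⁴
Effective length L_e = K·L = 0.5 × 7.83 = 3.915 m
P_cr = π²EI / L_e² = π² × 206×10⁹ × 5.267×10^-6 / 3.915² = 6.987×10^5 N
Factor of safety n = P_cr / P = 698.68 / 475 = 1.47

n ≈ 1.47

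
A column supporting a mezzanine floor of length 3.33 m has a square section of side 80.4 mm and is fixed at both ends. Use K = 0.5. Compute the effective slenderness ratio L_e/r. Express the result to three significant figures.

For a square r = a/√12 = 80.4/√12 = 23.21 mm
L_e = K·L = 0.5 × 3.33 m = 1.665 m = 1665.0 mm
λ = L_e / r_min = 1665.0 / 23.21 = 71.7

λ ≈ 71.7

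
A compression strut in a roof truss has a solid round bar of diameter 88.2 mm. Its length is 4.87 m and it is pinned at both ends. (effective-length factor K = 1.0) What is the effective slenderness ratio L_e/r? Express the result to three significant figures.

λ ≈ 221

For a solid circle r = d/4 = 88.2/4 = 22.05 mm
L_e = K·L = 1 × 4.87 m = 4.870 m = 4870.0 mm
λ = L_e / r_min = 4870.0 / 22.05 = 221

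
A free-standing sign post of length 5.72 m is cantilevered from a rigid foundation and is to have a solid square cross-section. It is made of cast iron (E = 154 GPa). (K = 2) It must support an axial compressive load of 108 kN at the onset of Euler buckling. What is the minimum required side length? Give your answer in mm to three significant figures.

a ≈ 103 mm

L_e = K·L = 2 × 5.72 = 11.44 m
Required I = P_cr·L_e²/(π²E) = 1.080×10^5 × 11.44² / (π² × 1.54×10^11) = 9.299×10^-6 m⁴
I_req = 9.299×10^6 mm⁴
Solid square: I = a⁴/12  ⇒  a = (12I)^(1/4) = (12×9.299×10^6)^(1/4) = 103 mm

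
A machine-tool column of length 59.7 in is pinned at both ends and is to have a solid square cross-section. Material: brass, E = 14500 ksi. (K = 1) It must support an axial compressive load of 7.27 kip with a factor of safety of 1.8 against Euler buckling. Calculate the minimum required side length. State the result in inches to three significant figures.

Required P_cr = n·P = 1.8 × 7.27 = 13.09 kip
L_e = K·L = 1 × 59.7 = 59.70 in
Required I = P_cr·L_e²/(π²E) = 1.309×10^4 × 59.70² / (π² × 1.45×10^7) = 0.3259 in⁴
Solid square: I = a⁴/12  ⇒  a = (12I)^(1/4) = (12×0.3259)^(1/4) = 1.41 in

a ≈ 1.41 in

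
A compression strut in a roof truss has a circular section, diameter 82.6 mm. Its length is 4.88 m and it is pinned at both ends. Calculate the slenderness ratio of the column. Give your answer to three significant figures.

For a solid circle r = d/4 = 82.6/4 = 20.65 mm
L_e = K·L = 1 × 4.88 m = 4.880 m = 4880.0 mm
λ = L_e / r_min = 4880.0 / 20.65 = 236

λ ≈ 236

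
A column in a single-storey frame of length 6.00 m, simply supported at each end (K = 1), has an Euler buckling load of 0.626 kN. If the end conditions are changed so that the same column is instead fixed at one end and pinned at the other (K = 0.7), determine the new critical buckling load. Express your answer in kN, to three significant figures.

P_cr ≈ 1.28 kN

P_cr ∝ 1/K², so P_cr,new = P_cr,old × (K_old/K_new)² = 0.626 × (1/0.7)²
= 0.626 × 2.041 = 1.28 kN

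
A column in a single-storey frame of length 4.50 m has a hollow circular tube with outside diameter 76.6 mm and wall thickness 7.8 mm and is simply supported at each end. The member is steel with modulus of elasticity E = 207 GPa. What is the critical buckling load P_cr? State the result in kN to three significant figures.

Inner diameter d_i = 76.6 − 2×7.8 = 61.00 mm
I = π(d_o⁴ − d_i⁴)/64 = π(76.6⁴ − 61.00⁴)/64 = 1.010×10^6 mm⁴
I = 1.010×10^6 mm⁴ = 1.010×10^-6 m⁴
Effective length L_e = K·L = 1 × 4.50 = 4.500 m
P_cr = π²EI / L_e² = π² × 207×10⁹ × 1.010×10^-6 / 4.500² = 1.019×10^5 N

P_cr ≈ 102 kN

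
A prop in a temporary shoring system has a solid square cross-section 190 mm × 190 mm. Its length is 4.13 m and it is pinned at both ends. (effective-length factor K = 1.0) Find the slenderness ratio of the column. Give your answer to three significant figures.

λ ≈ 75.3

For a square r = a/√12 = 190/√12 = 54.85 mm
L_e = K·L = 1 × 4.13 m = 4.130 m = 4130.0 mm
λ = L_e / r_min = 4130.0 / 54.85 = 75.3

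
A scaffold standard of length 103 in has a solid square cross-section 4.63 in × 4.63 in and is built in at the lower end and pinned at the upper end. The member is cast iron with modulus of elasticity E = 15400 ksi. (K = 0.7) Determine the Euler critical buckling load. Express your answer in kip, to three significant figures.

I = a⁴/12 = 4.63⁴/12 = 38.30 in⁴
Effective length L_e = K·L = 0.7 × 103 = 72.10 in
P_cr = π²EI / L_e² = π² × 15400×10³ × 38.30 / 72.10² = 1.120×10^6 lb

P_cr ≈ 1120 kip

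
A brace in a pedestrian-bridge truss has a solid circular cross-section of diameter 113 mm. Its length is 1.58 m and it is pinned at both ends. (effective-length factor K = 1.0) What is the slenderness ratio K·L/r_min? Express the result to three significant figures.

For a solid circle r = d/4 = 113/4 = 28.25 mm
L_e = K·L = 1 × 1.58 m = 1.580 m = 1580.0 mm
λ = L_e / r_min = 1580.0 / 28.25 = 55.9

λ ≈ 55.9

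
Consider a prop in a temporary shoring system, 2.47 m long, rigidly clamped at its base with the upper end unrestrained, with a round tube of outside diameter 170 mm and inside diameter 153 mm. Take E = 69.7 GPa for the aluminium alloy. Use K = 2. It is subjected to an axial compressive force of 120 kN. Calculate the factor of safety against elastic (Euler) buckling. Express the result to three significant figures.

d_o = 170 mm, d_i = 153 mm
I = π(d_o⁴ − d_i⁴)/64 = π(170⁴ − 153.0⁴)/64 = 1.410×10^7 mm⁴
I = 1.410×10^7 mm⁴ = 1.410×10^-5 m⁴
Effective length L_e = K·L = 2 × 2.47 = 4.940 m
P_cr = π²EI / L_e² = π² × 69.7×10⁹ × 1.410×10^-5 / 4.940² = 3.974×10^5 N
Factor of safety n = P_cr / P = 397.44 / 120 = 3.31

n ≈ 3.31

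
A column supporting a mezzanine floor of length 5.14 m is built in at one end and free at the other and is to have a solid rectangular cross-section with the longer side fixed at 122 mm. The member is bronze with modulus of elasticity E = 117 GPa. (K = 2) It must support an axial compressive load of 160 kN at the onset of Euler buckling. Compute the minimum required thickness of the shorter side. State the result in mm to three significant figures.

b ≈ 113 mm

L_e = K·L = 2 × 5.14 = 10.28 m
Required I = P_cr·L_e²/(π²E) = 1.600×10^5 × 10.28² / (π² × 1.17×10^11) = 1.464×10^-5 m⁴
I_req = 1.464×10^7 mm⁴
Rectangle, weak axis: I_min = h·b³/12 with h = 122 mm fixed  ⇒  b = (12I/h)^(1/3) = 113 mm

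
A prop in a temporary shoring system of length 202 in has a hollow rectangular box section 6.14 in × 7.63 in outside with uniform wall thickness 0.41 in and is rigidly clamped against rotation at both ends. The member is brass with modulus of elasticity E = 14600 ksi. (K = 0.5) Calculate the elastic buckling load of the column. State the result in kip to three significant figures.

P_cr ≈ 872 kip

Inner dimensions: h_i = 7.63 − 2×0.41 = 6.810 in, b_i = 6.14 − 2×0.41 = 5.320 in
Weak-axis I_min = (h_o·b_o³ − h_i·b_i³)/12 with b_o = 6.14, b_i = 5.320 in (shorter outer/inner sides).
I_min = (7.63×6.14³ − 6.810×5.320³)/12 = 61.73 in⁴
Effective length L_e = K·L = 0.5 × 202 = 101.0 in
P_cr = π²EI / L_e² = π² × 14600×10³ × 61.73 / 101.0² = 8.720×10^5 lb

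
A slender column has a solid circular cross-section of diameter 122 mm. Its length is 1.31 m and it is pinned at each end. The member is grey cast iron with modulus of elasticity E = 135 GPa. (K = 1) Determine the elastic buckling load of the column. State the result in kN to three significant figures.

P_cr ≈ 8440 kN

I = πd⁴/64 = π×122⁴/64 = 1.087×10^7 mm⁴
I = 1.087×10^7 mm⁴ = 1.087×10^-5 m⁴
Effective length L_e = K·L = 1 × 1.31 = 1.310 m
P_cr = π²EI / L_e² = π² × 135×10⁹ × 1.087×10^-5 / 1.310² = 8.443×10^6 N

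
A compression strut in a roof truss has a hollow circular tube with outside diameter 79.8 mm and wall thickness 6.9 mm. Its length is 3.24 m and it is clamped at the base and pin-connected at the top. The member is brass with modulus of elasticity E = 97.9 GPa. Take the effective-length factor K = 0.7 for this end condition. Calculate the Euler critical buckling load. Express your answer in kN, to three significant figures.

Inner diameter d_i = 79.8 − 2×6.9 = 66.00 mm
I = π(d_o⁴ − d_i⁴)/64 = π(79.8⁴ − 66.00⁴)/64 = 1.059×10^6 mm⁴
I = 1.059×10^6 mm⁴ = 1.059×10^-6 m⁴
Effective length L_e = K·L = 0.7 × 3.24 = 2.268 m
P_cr = π²EI / L_e² = π² × 97.9×10⁹ × 1.059×10^-6 / 2.268² = 1.990×10^5 N

P_cr ≈ 199 kN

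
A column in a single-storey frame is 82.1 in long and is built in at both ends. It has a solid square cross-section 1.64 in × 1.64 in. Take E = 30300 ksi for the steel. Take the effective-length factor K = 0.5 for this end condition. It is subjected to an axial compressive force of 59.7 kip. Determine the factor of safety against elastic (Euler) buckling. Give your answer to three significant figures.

I = a⁴/12 = 1.64⁴/12 = 0.6028 in⁴
Effective length L_e = K·L = 0.5 × 82.1 = 41.05 in
P_cr = π²EI / L_e² = π² × 30300×10³ × 0.6028 / 41.05² = 1.070×10^5 lb
Factor of safety n = P_cr / P = 106.98 / 59.7 = 1.79

n ≈ 1.79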